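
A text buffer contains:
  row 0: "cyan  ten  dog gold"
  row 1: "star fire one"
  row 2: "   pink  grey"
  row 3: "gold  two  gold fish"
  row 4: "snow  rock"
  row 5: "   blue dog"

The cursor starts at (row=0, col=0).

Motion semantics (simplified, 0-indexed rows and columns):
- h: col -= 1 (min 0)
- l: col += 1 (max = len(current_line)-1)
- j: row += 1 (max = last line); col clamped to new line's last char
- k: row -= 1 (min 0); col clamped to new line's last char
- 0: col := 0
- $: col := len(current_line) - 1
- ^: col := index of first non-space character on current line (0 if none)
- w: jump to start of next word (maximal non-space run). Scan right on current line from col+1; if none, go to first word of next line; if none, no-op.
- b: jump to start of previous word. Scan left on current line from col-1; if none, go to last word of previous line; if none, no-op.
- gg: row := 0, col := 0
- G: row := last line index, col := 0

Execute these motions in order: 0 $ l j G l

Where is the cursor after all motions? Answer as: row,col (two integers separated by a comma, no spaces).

Answer: 5,1

Derivation:
After 1 (0): row=0 col=0 char='c'
After 2 ($): row=0 col=18 char='d'
After 3 (l): row=0 col=18 char='d'
After 4 (j): row=1 col=12 char='e'
After 5 (G): row=5 col=0 char='_'
After 6 (l): row=5 col=1 char='_'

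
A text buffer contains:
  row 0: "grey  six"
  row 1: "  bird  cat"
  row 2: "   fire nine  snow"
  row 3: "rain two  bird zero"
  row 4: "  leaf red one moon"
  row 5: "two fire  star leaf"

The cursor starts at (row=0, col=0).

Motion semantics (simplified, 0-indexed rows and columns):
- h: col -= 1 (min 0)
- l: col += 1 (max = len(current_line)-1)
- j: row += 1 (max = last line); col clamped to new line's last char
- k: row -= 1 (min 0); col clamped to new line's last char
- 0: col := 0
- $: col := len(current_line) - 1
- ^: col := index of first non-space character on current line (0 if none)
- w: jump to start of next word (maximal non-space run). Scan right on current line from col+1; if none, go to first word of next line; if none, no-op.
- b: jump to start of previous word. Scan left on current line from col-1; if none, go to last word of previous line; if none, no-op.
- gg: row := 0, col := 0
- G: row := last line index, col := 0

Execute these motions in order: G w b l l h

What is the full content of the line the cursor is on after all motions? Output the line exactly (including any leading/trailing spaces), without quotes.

Answer: two fire  star leaf

Derivation:
After 1 (G): row=5 col=0 char='t'
After 2 (w): row=5 col=4 char='f'
After 3 (b): row=5 col=0 char='t'
After 4 (l): row=5 col=1 char='w'
After 5 (l): row=5 col=2 char='o'
After 6 (h): row=5 col=1 char='w'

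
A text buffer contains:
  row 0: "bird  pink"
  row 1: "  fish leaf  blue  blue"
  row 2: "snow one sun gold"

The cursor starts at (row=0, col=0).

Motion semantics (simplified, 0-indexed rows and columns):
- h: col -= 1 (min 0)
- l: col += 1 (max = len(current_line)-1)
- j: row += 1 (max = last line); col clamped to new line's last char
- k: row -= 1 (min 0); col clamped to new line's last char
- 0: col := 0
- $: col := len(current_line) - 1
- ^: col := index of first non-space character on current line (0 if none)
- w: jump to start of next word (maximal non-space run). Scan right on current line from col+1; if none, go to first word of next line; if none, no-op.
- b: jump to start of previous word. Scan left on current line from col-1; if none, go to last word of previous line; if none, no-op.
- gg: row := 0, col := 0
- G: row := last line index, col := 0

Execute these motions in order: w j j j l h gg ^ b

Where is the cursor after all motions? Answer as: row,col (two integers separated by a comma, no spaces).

After 1 (w): row=0 col=6 char='p'
After 2 (j): row=1 col=6 char='_'
After 3 (j): row=2 col=6 char='n'
After 4 (j): row=2 col=6 char='n'
After 5 (l): row=2 col=7 char='e'
After 6 (h): row=2 col=6 char='n'
After 7 (gg): row=0 col=0 char='b'
After 8 (^): row=0 col=0 char='b'
After 9 (b): row=0 col=0 char='b'

Answer: 0,0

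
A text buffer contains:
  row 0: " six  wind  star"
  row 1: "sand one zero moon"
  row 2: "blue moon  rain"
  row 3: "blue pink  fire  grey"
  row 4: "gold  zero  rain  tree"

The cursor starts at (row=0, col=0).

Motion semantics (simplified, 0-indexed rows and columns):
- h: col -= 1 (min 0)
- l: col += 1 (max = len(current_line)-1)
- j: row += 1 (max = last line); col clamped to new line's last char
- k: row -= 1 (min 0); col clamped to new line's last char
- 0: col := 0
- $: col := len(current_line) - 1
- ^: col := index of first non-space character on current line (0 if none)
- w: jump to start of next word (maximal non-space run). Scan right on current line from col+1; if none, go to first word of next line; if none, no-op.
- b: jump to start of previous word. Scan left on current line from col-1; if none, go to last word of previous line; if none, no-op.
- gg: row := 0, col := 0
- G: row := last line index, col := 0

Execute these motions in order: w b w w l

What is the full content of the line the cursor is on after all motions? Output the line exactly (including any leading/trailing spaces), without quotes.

After 1 (w): row=0 col=1 char='s'
After 2 (b): row=0 col=1 char='s'
After 3 (w): row=0 col=6 char='w'
After 4 (w): row=0 col=12 char='s'
After 5 (l): row=0 col=13 char='t'

Answer:  six  wind  star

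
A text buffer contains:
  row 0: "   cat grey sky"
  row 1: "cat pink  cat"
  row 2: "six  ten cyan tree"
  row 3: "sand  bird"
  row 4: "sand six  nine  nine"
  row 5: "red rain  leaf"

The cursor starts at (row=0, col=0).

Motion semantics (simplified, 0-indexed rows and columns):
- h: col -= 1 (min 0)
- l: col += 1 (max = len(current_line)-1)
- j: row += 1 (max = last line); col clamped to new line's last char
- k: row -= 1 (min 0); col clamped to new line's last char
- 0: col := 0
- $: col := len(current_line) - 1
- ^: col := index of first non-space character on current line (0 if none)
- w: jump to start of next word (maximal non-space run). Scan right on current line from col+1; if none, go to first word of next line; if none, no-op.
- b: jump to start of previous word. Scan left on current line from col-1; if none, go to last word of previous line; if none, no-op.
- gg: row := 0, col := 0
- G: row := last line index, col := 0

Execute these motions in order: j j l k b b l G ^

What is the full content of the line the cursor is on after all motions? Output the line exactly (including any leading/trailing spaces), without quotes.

Answer: red rain  leaf

Derivation:
After 1 (j): row=1 col=0 char='c'
After 2 (j): row=2 col=0 char='s'
After 3 (l): row=2 col=1 char='i'
After 4 (k): row=1 col=1 char='a'
After 5 (b): row=1 col=0 char='c'
After 6 (b): row=0 col=12 char='s'
After 7 (l): row=0 col=13 char='k'
After 8 (G): row=5 col=0 char='r'
After 9 (^): row=5 col=0 char='r'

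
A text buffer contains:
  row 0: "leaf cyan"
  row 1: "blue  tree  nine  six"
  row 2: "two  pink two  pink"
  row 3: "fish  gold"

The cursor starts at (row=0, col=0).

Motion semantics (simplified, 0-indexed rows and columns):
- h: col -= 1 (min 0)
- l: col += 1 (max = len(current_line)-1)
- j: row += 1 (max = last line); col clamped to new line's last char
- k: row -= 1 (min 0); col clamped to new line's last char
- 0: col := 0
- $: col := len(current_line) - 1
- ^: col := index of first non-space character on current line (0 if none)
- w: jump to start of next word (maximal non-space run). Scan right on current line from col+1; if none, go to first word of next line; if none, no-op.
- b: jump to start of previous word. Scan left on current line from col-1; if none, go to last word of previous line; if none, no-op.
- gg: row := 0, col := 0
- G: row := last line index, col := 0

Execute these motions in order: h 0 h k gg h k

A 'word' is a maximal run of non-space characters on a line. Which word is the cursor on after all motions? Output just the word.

After 1 (h): row=0 col=0 char='l'
After 2 (0): row=0 col=0 char='l'
After 3 (h): row=0 col=0 char='l'
After 4 (k): row=0 col=0 char='l'
After 5 (gg): row=0 col=0 char='l'
After 6 (h): row=0 col=0 char='l'
After 7 (k): row=0 col=0 char='l'

Answer: leaf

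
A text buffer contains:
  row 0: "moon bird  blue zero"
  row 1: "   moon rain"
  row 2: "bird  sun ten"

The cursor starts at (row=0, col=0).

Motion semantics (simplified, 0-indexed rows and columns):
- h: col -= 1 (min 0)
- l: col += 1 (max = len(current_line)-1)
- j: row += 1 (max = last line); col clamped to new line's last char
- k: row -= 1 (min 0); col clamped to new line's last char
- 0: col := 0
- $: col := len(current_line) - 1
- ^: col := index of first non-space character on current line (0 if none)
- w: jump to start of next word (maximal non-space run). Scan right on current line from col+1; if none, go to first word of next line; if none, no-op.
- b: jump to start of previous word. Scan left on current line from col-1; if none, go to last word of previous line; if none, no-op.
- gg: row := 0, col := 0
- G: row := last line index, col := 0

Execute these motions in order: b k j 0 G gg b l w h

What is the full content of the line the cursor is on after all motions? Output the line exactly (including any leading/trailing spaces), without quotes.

After 1 (b): row=0 col=0 char='m'
After 2 (k): row=0 col=0 char='m'
After 3 (j): row=1 col=0 char='_'
After 4 (0): row=1 col=0 char='_'
After 5 (G): row=2 col=0 char='b'
After 6 (gg): row=0 col=0 char='m'
After 7 (b): row=0 col=0 char='m'
After 8 (l): row=0 col=1 char='o'
After 9 (w): row=0 col=5 char='b'
After 10 (h): row=0 col=4 char='_'

Answer: moon bird  blue zero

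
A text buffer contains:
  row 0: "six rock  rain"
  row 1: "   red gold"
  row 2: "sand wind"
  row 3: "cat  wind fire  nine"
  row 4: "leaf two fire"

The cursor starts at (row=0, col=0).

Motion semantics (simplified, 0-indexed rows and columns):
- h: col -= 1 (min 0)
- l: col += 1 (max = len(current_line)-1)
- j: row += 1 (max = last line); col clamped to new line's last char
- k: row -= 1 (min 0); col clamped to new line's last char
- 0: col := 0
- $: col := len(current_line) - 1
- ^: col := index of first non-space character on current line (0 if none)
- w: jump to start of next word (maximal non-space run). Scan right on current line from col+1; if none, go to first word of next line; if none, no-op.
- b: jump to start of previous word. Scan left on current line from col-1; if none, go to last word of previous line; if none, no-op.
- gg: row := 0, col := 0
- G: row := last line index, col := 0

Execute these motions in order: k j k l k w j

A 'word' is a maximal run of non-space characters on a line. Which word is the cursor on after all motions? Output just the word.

Answer: red

Derivation:
After 1 (k): row=0 col=0 char='s'
After 2 (j): row=1 col=0 char='_'
After 3 (k): row=0 col=0 char='s'
After 4 (l): row=0 col=1 char='i'
After 5 (k): row=0 col=1 char='i'
After 6 (w): row=0 col=4 char='r'
After 7 (j): row=1 col=4 char='e'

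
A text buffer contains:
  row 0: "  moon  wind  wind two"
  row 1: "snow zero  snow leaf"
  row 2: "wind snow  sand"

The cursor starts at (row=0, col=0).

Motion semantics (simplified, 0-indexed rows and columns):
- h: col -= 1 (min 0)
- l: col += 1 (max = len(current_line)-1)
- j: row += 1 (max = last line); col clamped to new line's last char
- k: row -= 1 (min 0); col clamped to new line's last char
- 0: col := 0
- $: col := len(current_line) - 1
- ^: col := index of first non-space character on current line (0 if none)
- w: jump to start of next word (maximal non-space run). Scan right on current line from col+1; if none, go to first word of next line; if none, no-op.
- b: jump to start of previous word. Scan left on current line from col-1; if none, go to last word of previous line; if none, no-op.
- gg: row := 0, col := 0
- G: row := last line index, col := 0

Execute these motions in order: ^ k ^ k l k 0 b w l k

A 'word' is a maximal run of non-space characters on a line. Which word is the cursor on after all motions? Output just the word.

After 1 (^): row=0 col=2 char='m'
After 2 (k): row=0 col=2 char='m'
After 3 (^): row=0 col=2 char='m'
After 4 (k): row=0 col=2 char='m'
After 5 (l): row=0 col=3 char='o'
After 6 (k): row=0 col=3 char='o'
After 7 (0): row=0 col=0 char='_'
After 8 (b): row=0 col=0 char='_'
After 9 (w): row=0 col=2 char='m'
After 10 (l): row=0 col=3 char='o'
After 11 (k): row=0 col=3 char='o'

Answer: moon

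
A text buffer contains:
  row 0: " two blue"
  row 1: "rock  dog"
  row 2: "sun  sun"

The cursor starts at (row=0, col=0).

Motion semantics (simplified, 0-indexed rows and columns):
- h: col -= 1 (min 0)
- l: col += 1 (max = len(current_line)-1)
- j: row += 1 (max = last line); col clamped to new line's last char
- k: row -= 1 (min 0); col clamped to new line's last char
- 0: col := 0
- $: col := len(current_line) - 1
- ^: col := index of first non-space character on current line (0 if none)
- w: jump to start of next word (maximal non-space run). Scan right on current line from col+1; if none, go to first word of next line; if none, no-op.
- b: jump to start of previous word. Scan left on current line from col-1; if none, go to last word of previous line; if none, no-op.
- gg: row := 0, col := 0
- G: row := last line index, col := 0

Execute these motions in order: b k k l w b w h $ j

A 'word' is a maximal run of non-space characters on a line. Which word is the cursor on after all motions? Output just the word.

Answer: dog

Derivation:
After 1 (b): row=0 col=0 char='_'
After 2 (k): row=0 col=0 char='_'
After 3 (k): row=0 col=0 char='_'
After 4 (l): row=0 col=1 char='t'
After 5 (w): row=0 col=5 char='b'
After 6 (b): row=0 col=1 char='t'
After 7 (w): row=0 col=5 char='b'
After 8 (h): row=0 col=4 char='_'
After 9 ($): row=0 col=8 char='e'
After 10 (j): row=1 col=8 char='g'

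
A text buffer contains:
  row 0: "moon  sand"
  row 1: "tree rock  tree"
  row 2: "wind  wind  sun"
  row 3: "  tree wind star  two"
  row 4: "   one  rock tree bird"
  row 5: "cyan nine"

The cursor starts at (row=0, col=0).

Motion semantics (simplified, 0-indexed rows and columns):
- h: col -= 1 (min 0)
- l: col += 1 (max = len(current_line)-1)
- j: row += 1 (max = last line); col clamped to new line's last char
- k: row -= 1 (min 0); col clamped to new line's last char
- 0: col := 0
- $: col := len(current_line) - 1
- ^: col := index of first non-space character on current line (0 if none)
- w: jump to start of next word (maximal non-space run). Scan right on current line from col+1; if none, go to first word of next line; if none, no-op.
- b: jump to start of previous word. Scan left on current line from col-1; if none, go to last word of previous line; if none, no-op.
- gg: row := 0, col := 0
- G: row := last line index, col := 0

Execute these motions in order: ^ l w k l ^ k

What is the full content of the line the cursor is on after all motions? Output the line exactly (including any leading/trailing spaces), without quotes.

After 1 (^): row=0 col=0 char='m'
After 2 (l): row=0 col=1 char='o'
After 3 (w): row=0 col=6 char='s'
After 4 (k): row=0 col=6 char='s'
After 5 (l): row=0 col=7 char='a'
After 6 (^): row=0 col=0 char='m'
After 7 (k): row=0 col=0 char='m'

Answer: moon  sand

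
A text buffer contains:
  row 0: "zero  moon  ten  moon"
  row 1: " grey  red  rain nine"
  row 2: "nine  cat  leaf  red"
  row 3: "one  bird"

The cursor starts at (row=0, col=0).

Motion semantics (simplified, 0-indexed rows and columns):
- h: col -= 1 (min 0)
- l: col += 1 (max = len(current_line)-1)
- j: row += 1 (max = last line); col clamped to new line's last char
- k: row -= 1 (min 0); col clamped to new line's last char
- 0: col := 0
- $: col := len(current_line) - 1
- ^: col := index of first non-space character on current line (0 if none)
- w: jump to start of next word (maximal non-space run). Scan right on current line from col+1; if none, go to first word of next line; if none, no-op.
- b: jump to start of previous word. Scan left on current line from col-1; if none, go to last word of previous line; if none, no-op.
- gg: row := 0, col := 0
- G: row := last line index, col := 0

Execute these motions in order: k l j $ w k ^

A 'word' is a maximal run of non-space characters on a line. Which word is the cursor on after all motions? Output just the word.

After 1 (k): row=0 col=0 char='z'
After 2 (l): row=0 col=1 char='e'
After 3 (j): row=1 col=1 char='g'
After 4 ($): row=1 col=20 char='e'
After 5 (w): row=2 col=0 char='n'
After 6 (k): row=1 col=0 char='_'
After 7 (^): row=1 col=1 char='g'

Answer: grey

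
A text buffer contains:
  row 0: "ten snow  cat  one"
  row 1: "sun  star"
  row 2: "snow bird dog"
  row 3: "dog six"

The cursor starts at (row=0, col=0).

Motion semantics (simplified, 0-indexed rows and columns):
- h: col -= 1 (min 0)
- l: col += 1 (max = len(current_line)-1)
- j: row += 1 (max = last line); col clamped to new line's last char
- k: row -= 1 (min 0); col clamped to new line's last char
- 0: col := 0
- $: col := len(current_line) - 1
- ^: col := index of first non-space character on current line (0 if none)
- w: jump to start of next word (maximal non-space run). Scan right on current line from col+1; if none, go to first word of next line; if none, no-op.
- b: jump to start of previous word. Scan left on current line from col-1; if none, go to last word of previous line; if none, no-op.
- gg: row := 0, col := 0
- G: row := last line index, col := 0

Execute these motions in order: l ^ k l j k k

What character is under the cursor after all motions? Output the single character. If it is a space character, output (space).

After 1 (l): row=0 col=1 char='e'
After 2 (^): row=0 col=0 char='t'
After 3 (k): row=0 col=0 char='t'
After 4 (l): row=0 col=1 char='e'
After 5 (j): row=1 col=1 char='u'
After 6 (k): row=0 col=1 char='e'
After 7 (k): row=0 col=1 char='e'

Answer: e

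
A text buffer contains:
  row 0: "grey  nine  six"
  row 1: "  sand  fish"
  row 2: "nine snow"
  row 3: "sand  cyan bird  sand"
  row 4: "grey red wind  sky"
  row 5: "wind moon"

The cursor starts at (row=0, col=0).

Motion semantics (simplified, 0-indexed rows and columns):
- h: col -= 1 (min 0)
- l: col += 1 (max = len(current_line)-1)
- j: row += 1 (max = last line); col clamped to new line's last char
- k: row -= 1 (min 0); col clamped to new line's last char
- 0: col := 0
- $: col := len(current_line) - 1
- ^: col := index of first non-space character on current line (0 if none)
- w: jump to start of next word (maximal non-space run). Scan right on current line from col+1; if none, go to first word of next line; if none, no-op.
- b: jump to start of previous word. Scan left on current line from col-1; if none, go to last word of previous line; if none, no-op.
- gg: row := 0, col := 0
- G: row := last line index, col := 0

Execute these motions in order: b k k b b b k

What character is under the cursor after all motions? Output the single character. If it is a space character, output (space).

After 1 (b): row=0 col=0 char='g'
After 2 (k): row=0 col=0 char='g'
After 3 (k): row=0 col=0 char='g'
After 4 (b): row=0 col=0 char='g'
After 5 (b): row=0 col=0 char='g'
After 6 (b): row=0 col=0 char='g'
After 7 (k): row=0 col=0 char='g'

Answer: g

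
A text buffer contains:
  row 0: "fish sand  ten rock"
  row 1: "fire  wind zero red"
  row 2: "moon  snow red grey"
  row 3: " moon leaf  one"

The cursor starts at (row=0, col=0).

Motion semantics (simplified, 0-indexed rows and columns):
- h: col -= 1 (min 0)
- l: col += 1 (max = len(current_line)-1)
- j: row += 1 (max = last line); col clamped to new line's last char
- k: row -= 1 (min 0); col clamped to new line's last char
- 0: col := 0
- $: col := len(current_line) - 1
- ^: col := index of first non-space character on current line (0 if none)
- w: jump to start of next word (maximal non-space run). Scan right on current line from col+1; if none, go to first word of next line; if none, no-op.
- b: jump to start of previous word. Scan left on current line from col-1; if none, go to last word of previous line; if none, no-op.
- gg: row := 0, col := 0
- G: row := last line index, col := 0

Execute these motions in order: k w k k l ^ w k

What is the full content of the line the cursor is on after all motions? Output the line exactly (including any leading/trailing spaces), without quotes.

Answer: fish sand  ten rock

Derivation:
After 1 (k): row=0 col=0 char='f'
After 2 (w): row=0 col=5 char='s'
After 3 (k): row=0 col=5 char='s'
After 4 (k): row=0 col=5 char='s'
After 5 (l): row=0 col=6 char='a'
After 6 (^): row=0 col=0 char='f'
After 7 (w): row=0 col=5 char='s'
After 8 (k): row=0 col=5 char='s'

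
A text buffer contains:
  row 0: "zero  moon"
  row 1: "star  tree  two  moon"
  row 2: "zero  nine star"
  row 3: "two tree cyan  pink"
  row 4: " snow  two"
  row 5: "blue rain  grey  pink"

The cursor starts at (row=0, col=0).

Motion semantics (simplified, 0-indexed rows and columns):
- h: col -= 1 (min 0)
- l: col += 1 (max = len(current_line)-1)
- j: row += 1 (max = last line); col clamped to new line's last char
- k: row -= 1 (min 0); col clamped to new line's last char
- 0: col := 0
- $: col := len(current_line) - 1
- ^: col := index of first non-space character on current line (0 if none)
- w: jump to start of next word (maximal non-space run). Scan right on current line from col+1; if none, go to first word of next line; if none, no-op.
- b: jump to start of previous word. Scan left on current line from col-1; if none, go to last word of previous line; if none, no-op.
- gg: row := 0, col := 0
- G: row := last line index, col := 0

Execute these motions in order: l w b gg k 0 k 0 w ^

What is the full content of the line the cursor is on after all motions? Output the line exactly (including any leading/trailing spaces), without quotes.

Answer: zero  moon

Derivation:
After 1 (l): row=0 col=1 char='e'
After 2 (w): row=0 col=6 char='m'
After 3 (b): row=0 col=0 char='z'
After 4 (gg): row=0 col=0 char='z'
After 5 (k): row=0 col=0 char='z'
After 6 (0): row=0 col=0 char='z'
After 7 (k): row=0 col=0 char='z'
After 8 (0): row=0 col=0 char='z'
After 9 (w): row=0 col=6 char='m'
After 10 (^): row=0 col=0 char='z'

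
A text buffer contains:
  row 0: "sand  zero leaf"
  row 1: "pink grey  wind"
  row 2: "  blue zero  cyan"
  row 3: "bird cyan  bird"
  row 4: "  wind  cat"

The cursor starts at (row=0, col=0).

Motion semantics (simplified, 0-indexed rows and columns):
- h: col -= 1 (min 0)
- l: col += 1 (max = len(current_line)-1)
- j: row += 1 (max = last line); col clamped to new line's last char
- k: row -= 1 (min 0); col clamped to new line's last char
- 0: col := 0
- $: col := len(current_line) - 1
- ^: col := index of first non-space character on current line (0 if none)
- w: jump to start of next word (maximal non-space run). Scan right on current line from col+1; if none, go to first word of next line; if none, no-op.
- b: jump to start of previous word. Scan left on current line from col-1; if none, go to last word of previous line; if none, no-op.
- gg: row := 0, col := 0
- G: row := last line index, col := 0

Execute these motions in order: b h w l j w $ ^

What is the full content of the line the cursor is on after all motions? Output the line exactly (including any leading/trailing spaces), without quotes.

After 1 (b): row=0 col=0 char='s'
After 2 (h): row=0 col=0 char='s'
After 3 (w): row=0 col=6 char='z'
After 4 (l): row=0 col=7 char='e'
After 5 (j): row=1 col=7 char='e'
After 6 (w): row=1 col=11 char='w'
After 7 ($): row=1 col=14 char='d'
After 8 (^): row=1 col=0 char='p'

Answer: pink grey  wind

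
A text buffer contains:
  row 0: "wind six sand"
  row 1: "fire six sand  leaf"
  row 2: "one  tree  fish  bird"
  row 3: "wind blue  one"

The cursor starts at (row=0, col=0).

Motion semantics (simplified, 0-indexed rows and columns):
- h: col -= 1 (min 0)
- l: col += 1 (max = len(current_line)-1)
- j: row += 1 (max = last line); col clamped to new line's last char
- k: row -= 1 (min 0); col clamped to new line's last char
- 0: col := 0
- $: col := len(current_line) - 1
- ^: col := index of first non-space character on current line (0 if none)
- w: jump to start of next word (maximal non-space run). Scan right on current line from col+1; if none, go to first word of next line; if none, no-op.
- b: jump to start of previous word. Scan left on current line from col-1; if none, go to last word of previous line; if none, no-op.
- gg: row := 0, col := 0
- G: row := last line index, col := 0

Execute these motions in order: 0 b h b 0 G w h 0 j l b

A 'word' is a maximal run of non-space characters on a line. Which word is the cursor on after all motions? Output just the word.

After 1 (0): row=0 col=0 char='w'
After 2 (b): row=0 col=0 char='w'
After 3 (h): row=0 col=0 char='w'
After 4 (b): row=0 col=0 char='w'
After 5 (0): row=0 col=0 char='w'
After 6 (G): row=3 col=0 char='w'
After 7 (w): row=3 col=5 char='b'
After 8 (h): row=3 col=4 char='_'
After 9 (0): row=3 col=0 char='w'
After 10 (j): row=3 col=0 char='w'
After 11 (l): row=3 col=1 char='i'
After 12 (b): row=3 col=0 char='w'

Answer: wind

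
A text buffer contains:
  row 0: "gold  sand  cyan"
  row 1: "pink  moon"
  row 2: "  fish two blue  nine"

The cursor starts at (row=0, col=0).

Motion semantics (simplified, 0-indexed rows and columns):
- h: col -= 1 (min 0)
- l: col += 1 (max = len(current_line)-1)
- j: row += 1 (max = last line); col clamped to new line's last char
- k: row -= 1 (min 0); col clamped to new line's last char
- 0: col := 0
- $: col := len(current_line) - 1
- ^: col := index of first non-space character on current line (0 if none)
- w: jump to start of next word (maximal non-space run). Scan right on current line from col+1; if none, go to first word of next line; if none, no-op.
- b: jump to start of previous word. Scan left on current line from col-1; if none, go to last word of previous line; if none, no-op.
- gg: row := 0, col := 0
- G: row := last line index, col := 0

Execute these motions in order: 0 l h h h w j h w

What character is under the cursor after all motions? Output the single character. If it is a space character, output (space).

Answer: m

Derivation:
After 1 (0): row=0 col=0 char='g'
After 2 (l): row=0 col=1 char='o'
After 3 (h): row=0 col=0 char='g'
After 4 (h): row=0 col=0 char='g'
After 5 (h): row=0 col=0 char='g'
After 6 (w): row=0 col=6 char='s'
After 7 (j): row=1 col=6 char='m'
After 8 (h): row=1 col=5 char='_'
After 9 (w): row=1 col=6 char='m'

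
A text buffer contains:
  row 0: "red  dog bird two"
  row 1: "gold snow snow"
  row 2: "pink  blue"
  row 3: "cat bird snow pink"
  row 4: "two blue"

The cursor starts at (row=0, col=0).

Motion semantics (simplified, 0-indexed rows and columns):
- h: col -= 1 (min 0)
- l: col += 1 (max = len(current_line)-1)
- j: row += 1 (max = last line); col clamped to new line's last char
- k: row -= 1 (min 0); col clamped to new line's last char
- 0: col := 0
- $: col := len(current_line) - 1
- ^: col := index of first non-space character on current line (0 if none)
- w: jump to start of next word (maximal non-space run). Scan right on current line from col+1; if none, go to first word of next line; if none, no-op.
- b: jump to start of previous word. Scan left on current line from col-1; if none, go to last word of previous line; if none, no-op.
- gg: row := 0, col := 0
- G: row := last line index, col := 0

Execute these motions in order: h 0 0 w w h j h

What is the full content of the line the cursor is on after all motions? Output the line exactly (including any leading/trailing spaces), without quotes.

After 1 (h): row=0 col=0 char='r'
After 2 (0): row=0 col=0 char='r'
After 3 (0): row=0 col=0 char='r'
After 4 (w): row=0 col=5 char='d'
After 5 (w): row=0 col=9 char='b'
After 6 (h): row=0 col=8 char='_'
After 7 (j): row=1 col=8 char='w'
After 8 (h): row=1 col=7 char='o'

Answer: gold snow snow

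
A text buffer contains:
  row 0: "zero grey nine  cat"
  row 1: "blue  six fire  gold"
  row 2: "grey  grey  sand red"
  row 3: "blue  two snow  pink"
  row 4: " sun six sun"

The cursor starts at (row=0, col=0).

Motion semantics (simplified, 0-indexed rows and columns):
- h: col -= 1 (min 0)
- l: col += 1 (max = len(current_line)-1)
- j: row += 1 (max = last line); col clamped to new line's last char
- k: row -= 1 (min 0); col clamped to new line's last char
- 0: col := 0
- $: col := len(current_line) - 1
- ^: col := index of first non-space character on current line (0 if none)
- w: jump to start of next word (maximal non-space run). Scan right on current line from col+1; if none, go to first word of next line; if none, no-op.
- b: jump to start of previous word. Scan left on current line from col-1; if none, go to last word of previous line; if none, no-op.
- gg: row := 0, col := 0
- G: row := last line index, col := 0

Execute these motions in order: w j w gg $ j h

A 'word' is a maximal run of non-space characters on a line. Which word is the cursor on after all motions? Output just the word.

After 1 (w): row=0 col=5 char='g'
After 2 (j): row=1 col=5 char='_'
After 3 (w): row=1 col=6 char='s'
After 4 (gg): row=0 col=0 char='z'
After 5 ($): row=0 col=18 char='t'
After 6 (j): row=1 col=18 char='l'
After 7 (h): row=1 col=17 char='o'

Answer: gold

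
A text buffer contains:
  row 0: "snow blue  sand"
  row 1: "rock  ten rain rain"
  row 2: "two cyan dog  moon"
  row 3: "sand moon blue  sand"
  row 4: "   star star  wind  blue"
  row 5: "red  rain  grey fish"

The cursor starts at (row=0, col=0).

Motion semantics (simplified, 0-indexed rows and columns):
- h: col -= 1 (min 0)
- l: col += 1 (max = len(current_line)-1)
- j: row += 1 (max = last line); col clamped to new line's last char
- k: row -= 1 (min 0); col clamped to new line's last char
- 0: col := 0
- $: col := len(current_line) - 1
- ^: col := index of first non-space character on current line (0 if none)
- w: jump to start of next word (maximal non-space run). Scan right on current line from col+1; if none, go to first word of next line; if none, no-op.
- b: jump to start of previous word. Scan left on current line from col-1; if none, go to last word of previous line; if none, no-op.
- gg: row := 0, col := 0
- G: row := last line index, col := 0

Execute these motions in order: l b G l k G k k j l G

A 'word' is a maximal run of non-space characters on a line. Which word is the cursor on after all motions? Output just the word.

Answer: red

Derivation:
After 1 (l): row=0 col=1 char='n'
After 2 (b): row=0 col=0 char='s'
After 3 (G): row=5 col=0 char='r'
After 4 (l): row=5 col=1 char='e'
After 5 (k): row=4 col=1 char='_'
After 6 (G): row=5 col=0 char='r'
After 7 (k): row=4 col=0 char='_'
After 8 (k): row=3 col=0 char='s'
After 9 (j): row=4 col=0 char='_'
After 10 (l): row=4 col=1 char='_'
After 11 (G): row=5 col=0 char='r'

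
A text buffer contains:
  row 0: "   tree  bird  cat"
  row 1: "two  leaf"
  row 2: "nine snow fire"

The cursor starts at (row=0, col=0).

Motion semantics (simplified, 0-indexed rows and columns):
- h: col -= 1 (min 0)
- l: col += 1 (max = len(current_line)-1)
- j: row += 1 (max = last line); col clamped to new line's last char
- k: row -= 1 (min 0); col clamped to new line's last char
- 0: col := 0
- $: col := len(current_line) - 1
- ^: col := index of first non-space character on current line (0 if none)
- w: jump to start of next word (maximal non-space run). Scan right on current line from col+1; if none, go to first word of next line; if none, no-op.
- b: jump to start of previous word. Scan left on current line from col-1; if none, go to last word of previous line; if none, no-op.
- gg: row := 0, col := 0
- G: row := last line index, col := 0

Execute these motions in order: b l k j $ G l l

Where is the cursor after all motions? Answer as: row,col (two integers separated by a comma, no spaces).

Answer: 2,2

Derivation:
After 1 (b): row=0 col=0 char='_'
After 2 (l): row=0 col=1 char='_'
After 3 (k): row=0 col=1 char='_'
After 4 (j): row=1 col=1 char='w'
After 5 ($): row=1 col=8 char='f'
After 6 (G): row=2 col=0 char='n'
After 7 (l): row=2 col=1 char='i'
After 8 (l): row=2 col=2 char='n'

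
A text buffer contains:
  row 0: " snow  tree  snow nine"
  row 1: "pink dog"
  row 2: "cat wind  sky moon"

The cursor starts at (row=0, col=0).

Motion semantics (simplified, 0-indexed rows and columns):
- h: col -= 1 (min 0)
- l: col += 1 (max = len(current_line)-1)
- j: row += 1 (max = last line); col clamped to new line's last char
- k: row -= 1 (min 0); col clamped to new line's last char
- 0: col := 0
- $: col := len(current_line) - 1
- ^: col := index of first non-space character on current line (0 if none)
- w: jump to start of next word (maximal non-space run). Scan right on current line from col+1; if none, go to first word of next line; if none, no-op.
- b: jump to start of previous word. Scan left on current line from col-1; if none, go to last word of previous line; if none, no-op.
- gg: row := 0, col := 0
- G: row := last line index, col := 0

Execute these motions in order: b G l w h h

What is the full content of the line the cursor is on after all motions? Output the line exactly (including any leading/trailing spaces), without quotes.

After 1 (b): row=0 col=0 char='_'
After 2 (G): row=2 col=0 char='c'
After 3 (l): row=2 col=1 char='a'
After 4 (w): row=2 col=4 char='w'
After 5 (h): row=2 col=3 char='_'
After 6 (h): row=2 col=2 char='t'

Answer: cat wind  sky moon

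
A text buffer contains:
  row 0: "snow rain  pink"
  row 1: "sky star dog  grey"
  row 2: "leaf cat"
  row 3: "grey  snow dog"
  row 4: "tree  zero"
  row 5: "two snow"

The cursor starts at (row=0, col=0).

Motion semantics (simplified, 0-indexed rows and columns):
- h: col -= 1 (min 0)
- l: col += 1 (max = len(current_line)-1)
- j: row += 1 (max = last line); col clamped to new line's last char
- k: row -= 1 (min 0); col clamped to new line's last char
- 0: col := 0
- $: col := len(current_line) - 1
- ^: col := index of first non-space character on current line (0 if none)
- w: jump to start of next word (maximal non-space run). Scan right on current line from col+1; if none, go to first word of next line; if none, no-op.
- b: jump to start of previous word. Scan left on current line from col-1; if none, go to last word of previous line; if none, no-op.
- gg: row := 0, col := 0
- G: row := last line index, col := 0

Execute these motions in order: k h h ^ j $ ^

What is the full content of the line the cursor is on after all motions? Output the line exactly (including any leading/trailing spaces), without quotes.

Answer: sky star dog  grey

Derivation:
After 1 (k): row=0 col=0 char='s'
After 2 (h): row=0 col=0 char='s'
After 3 (h): row=0 col=0 char='s'
After 4 (^): row=0 col=0 char='s'
After 5 (j): row=1 col=0 char='s'
After 6 ($): row=1 col=17 char='y'
After 7 (^): row=1 col=0 char='s'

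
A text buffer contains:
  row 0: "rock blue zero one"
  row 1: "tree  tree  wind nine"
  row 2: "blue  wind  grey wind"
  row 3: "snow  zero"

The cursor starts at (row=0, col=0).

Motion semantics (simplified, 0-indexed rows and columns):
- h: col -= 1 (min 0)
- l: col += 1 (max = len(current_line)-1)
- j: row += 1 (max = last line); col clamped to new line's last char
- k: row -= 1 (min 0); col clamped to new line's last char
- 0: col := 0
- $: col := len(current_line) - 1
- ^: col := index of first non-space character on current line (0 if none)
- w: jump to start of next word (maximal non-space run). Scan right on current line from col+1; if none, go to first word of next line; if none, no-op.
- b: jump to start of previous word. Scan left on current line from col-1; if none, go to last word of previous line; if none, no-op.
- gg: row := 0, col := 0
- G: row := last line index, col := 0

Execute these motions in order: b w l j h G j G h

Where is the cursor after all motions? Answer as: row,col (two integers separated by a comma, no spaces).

After 1 (b): row=0 col=0 char='r'
After 2 (w): row=0 col=5 char='b'
After 3 (l): row=0 col=6 char='l'
After 4 (j): row=1 col=6 char='t'
After 5 (h): row=1 col=5 char='_'
After 6 (G): row=3 col=0 char='s'
After 7 (j): row=3 col=0 char='s'
After 8 (G): row=3 col=0 char='s'
After 9 (h): row=3 col=0 char='s'

Answer: 3,0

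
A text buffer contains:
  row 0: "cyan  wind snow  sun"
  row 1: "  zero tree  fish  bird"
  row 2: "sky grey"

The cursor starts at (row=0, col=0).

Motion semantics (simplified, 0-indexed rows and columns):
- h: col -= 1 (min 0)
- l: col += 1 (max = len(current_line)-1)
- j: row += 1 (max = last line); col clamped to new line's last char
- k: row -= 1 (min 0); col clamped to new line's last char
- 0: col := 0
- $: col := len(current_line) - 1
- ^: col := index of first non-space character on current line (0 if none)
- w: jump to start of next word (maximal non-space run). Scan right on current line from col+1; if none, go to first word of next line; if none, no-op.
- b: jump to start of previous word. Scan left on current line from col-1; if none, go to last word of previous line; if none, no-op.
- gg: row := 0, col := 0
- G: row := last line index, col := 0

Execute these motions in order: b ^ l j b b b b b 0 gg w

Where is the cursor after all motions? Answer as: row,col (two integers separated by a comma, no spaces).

After 1 (b): row=0 col=0 char='c'
After 2 (^): row=0 col=0 char='c'
After 3 (l): row=0 col=1 char='y'
After 4 (j): row=1 col=1 char='_'
After 5 (b): row=0 col=17 char='s'
After 6 (b): row=0 col=11 char='s'
After 7 (b): row=0 col=6 char='w'
After 8 (b): row=0 col=0 char='c'
After 9 (b): row=0 col=0 char='c'
After 10 (0): row=0 col=0 char='c'
After 11 (gg): row=0 col=0 char='c'
After 12 (w): row=0 col=6 char='w'

Answer: 0,6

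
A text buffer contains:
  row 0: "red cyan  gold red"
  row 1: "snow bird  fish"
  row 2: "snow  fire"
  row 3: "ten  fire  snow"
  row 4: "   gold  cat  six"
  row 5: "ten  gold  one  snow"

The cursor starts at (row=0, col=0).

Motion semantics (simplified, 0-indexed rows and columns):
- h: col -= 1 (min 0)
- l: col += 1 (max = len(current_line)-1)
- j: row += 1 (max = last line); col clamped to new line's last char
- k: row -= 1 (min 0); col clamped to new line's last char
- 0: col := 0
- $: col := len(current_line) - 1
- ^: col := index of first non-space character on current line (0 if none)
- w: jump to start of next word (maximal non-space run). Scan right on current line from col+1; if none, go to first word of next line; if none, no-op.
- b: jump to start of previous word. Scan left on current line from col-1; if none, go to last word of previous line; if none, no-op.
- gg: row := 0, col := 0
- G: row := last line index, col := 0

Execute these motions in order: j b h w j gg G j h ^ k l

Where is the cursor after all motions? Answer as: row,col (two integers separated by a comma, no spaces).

Answer: 4,1

Derivation:
After 1 (j): row=1 col=0 char='s'
After 2 (b): row=0 col=15 char='r'
After 3 (h): row=0 col=14 char='_'
After 4 (w): row=0 col=15 char='r'
After 5 (j): row=1 col=14 char='h'
After 6 (gg): row=0 col=0 char='r'
After 7 (G): row=5 col=0 char='t'
After 8 (j): row=5 col=0 char='t'
After 9 (h): row=5 col=0 char='t'
After 10 (^): row=5 col=0 char='t'
After 11 (k): row=4 col=0 char='_'
After 12 (l): row=4 col=1 char='_'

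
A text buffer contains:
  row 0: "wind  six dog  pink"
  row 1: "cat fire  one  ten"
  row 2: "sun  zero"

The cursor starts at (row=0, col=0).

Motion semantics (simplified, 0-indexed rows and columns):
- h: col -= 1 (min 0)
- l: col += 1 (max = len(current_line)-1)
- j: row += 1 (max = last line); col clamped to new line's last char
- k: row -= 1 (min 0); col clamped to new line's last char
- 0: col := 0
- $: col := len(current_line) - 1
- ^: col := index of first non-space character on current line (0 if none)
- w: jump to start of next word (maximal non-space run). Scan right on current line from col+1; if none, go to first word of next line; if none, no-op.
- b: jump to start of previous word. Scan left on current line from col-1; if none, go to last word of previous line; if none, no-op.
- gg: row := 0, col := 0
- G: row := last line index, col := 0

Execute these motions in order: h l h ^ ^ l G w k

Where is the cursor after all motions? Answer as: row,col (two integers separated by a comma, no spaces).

Answer: 1,5

Derivation:
After 1 (h): row=0 col=0 char='w'
After 2 (l): row=0 col=1 char='i'
After 3 (h): row=0 col=0 char='w'
After 4 (^): row=0 col=0 char='w'
After 5 (^): row=0 col=0 char='w'
After 6 (l): row=0 col=1 char='i'
After 7 (G): row=2 col=0 char='s'
After 8 (w): row=2 col=5 char='z'
After 9 (k): row=1 col=5 char='i'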